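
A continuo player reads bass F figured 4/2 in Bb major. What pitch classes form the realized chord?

The written figures 4/2 are shorthand for 6/4/2: the 6 is implied.
A second above F in this key is G.
A fourth above F in this key is Bb.
A sixth above F in this key is D.
Together with the bass F, this spells G minor seventh in third inversion.

F, G, Bb, D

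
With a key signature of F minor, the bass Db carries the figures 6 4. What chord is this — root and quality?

The figures 6 4 indicate a triad in second inversion.
In second inversion the root lies a fourth above the bass: a fourth above Db in F minor is G.
The chord tones are Db, G, Bb, giving G diminished.

G diminished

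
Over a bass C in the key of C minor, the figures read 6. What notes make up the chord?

The written figures 6 are shorthand for 6/3: the 3 is implied.
A third above C in this key is Eb.
A sixth above C in this key is Ab.
Together with the bass C, this spells Ab major in first inversion.

C, Eb, Ab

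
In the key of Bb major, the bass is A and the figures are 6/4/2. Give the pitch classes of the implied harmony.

A, Bb, D, F

A second above A in this key is Bb.
A fourth above A in this key is D.
A sixth above A in this key is F.
Together with the bass A, this spells Bb major seventh in third inversion.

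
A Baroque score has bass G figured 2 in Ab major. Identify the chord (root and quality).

Ab major seventh

The figures 2 indicate a seventh chord in third inversion.
In third inversion the root lies a second above the bass: a second above G in Ab major is Ab.
The chord tones are G, Ab, C, Eb, giving Ab major seventh.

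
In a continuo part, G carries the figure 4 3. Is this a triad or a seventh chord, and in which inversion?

seventh chord, second inversion

4 3 is shorthand for 6/4/3.
Intervals of 6/4/3 above the bass form a seventh chord; the bass is the fifth, so this is second inversion.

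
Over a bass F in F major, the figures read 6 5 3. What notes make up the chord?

A third above F in this key is A.
A fifth above F in this key is C.
A sixth above F in this key is D.
Together with the bass F, this spells D minor seventh in first inversion.

F, A, C, D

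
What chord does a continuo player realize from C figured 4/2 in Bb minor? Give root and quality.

The figures 4/2 indicate a seventh chord in third inversion.
In third inversion the root lies a second above the bass: a second above C in Bb minor is Db.
The chord tones are C, Db, F, Ab, giving Db major seventh.

Db major seventh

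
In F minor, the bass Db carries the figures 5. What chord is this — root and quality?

The figures 5 indicate a triad in root position.
In root position the bass is the root, so the root is Db.
The chord tones are Db, F, Ab, giving Db major.

Db major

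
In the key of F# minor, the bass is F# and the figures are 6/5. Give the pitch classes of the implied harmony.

F#, A, C#, D

The written figures 6/5 are shorthand for 6/5/3: the 3 is implied.
A third above F# in this key is A.
A fifth above F# in this key is C#.
A sixth above F# in this key is D.
Together with the bass F#, this spells D major seventh in first inversion.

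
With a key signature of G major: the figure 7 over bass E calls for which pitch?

Counting 6 letter steps above E lands on D; in G major, that letter is D.

D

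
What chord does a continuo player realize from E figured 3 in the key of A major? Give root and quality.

The figures 3 indicate a triad in root position.
In root position the bass is the root, so the root is E.
The chord tones are E, G#, B, giving E major.

E major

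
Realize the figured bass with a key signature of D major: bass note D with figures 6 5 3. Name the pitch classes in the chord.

D, F#, A, B

A third above D in this key is F#.
A fifth above D in this key is A.
A sixth above D in this key is B.
Together with the bass D, this spells B minor seventh in first inversion.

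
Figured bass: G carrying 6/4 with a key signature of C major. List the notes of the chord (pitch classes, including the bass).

A fourth above G in this key is C.
A sixth above G in this key is E.
Together with the bass G, this spells C major in second inversion.

G, C, E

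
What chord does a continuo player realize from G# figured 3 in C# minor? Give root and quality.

G# minor

The figures 3 indicate a triad in root position.
In root position the bass is the root, so the root is G#.
The chord tones are G#, B, D#, giving G# minor.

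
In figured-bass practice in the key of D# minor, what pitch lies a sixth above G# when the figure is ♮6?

Counting 5 letter steps above G# lands on E; in D# minor, that letter is E#.
The ♮6 figure makes it natural, giving E.

E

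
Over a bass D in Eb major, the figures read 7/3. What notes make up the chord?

The written figures 7/3 are shorthand for 7/5/3: the 5 is implied.
A third above D in this key is F.
A fifth above D in this key is Ab.
A seventh above D in this key is C.
Together with the bass D, this spells D half-diminished seventh in root position.

D, F, Ab, C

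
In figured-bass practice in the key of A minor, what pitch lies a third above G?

B

Counting 2 letter steps above G lands on B; in A minor, that letter is B.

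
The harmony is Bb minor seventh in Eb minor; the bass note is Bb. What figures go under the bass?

Bb is the root of Bb minor seventh, so the chord is in root position.
A seventh chord in root position is figured 7/5/3, conventionally abbreviated 7.

7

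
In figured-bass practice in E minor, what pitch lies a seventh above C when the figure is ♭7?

Bb

Counting 6 letter steps above C lands on B; in E minor, that letter is B.
The b7 figure lowers it a semitone, giving Bb.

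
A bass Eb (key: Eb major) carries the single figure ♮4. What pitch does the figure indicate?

A

Counting 3 letter steps above Eb lands on A; in Eb major, that letter is Ab.
The ♮4 figure makes it natural, giving A.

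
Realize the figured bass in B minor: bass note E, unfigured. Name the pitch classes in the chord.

An unfigured bass implies 5/3.
A third above E in this key is G.
A fifth above E in this key is B.
Together with the bass E, this spells E minor in root position.

E, G, B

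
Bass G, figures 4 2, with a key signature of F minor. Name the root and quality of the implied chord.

The figures 4 2 indicate a seventh chord in third inversion.
In third inversion the root lies a second above the bass: a second above G in F minor is Ab.
The chord tones are G, Ab, C, Eb, giving Ab major seventh.

Ab major seventh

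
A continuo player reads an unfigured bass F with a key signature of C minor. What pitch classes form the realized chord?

An unfigured bass implies 5/3.
A third above F in this key is Ab.
A fifth above F in this key is C.
Together with the bass F, this spells F minor in root position.

F, Ab, C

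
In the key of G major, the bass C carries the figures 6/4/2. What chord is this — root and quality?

The figures 6/4/2 indicate a seventh chord in third inversion.
In third inversion the root lies a second above the bass: a second above C in G major is D.
The chord tones are C, D, F#, A, giving D dominant seventh.

D dominant seventh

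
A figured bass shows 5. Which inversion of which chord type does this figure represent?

triad, root position

5 is shorthand for 5/3.
Intervals of 5/3 above the bass form a triad; the bass is the root, so this is root position.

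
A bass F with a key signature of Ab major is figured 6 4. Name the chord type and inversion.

Intervals of 6/4 above the bass form a triad; the bass is the fifth, so this is second inversion.

triad, second inversion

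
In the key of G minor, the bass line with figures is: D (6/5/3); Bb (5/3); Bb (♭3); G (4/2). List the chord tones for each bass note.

D, F, A, Bb | Bb, D, F | Bb, Db, F | G, A, C, Eb

D (6/5/3): D, F, A, Bb.
Bb (5/3): Bb, D, F.
Bb (5/b3): Bb, Db, F.
G (6/4/2): G, A, C, Eb.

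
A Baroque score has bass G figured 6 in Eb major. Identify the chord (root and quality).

Eb major

The figures 6 indicate a triad in first inversion.
In first inversion the root lies a sixth above the bass: a sixth above G in Eb major is Eb.
The chord tones are G, Bb, Eb, giving Eb major.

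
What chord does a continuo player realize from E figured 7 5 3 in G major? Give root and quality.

E minor seventh

The figures 7 5 3 indicate a seventh chord in root position.
In root position the bass is the root, so the root is E.
The chord tones are E, G, B, D, giving E minor seventh.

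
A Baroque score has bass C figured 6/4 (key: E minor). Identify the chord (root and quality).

F# diminished

The figures 6/4 indicate a triad in second inversion.
In second inversion the root lies a fourth above the bass: a fourth above C in E minor is F#.
The chord tones are C, F#, A, giving F# diminished.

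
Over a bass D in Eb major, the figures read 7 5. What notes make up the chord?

The written figures 7 5 are shorthand for 7/5/3: the 3 is implied.
A third above D in this key is F.
A fifth above D in this key is Ab.
A seventh above D in this key is C.
Together with the bass D, this spells D half-diminished seventh in root position.

D, F, Ab, C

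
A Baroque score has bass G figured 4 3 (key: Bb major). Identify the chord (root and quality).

C minor seventh

The figures 4 3 indicate a seventh chord in second inversion.
In second inversion the root lies a fourth above the bass: a fourth above G in Bb major is C.
The chord tones are G, Bb, C, Eb, giving C minor seventh.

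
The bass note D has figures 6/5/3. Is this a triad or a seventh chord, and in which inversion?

Intervals of 6/5/3 above the bass form a seventh chord; the bass is the third, so this is first inversion.

seventh chord, first inversion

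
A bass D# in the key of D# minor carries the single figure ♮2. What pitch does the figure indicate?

Counting 1 letter step above D# lands on E; in D# minor, that letter is E#.
The ♮2 figure makes it natural, giving E.

E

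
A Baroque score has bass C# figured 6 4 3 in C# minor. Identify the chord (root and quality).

F# minor seventh

The figures 6 4 3 indicate a seventh chord in second inversion.
In second inversion the root lies a fourth above the bass: a fourth above C# in C# minor is F#.
The chord tones are C#, E, F#, A, giving F# minor seventh.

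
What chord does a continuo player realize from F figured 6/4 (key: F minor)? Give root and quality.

The figures 6/4 indicate a triad in second inversion.
In second inversion the root lies a fourth above the bass: a fourth above F in F minor is Bb.
The chord tones are F, Bb, Db, giving Bb minor.

Bb minor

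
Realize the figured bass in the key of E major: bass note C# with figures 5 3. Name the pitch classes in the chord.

A third above C# in this key is E.
A fifth above C# in this key is G#.
Together with the bass C#, this spells C# minor in root position.

C#, E, G#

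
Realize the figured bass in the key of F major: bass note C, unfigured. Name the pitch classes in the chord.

An unfigured bass implies 5/3.
A third above C in this key is E.
A fifth above C in this key is G.
Together with the bass C, this spells C major in root position.

C, E, G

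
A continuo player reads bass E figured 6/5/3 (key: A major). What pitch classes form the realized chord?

E, G#, B, C#

A third above E in this key is G#.
A fifth above E in this key is B.
A sixth above E in this key is C#.
Together with the bass E, this spells C# minor seventh in first inversion.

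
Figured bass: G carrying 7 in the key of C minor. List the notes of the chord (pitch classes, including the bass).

G, Bb, D, F

The written figures 7 are shorthand for 7/5/3: the 5/3 are implied.
A third above G in this key is Bb.
A fifth above G in this key is D.
A seventh above G in this key is F.
Together with the bass G, this spells G minor seventh in root position.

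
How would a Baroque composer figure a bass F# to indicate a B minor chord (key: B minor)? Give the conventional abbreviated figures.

6/4

F# is the fifth of B minor, so the chord is in second inversion.
A triad in second inversion is figured 6/4, conventionally abbreviated 6/4.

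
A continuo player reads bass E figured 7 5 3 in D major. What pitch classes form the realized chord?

A third above E in this key is G.
A fifth above E in this key is B.
A seventh above E in this key is D.
Together with the bass E, this spells E minor seventh in root position.

E, G, B, D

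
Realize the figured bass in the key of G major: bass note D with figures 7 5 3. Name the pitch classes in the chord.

D, F#, A, C

A third above D in this key is F#.
A fifth above D in this key is A.
A seventh above D in this key is C.
Together with the bass D, this spells D dominant seventh in root position.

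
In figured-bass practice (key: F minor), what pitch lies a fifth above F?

C

Counting 4 letter steps above F lands on C; in F minor, that letter is C.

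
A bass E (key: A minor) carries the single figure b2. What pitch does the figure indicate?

Fb

Counting 1 letter step above E lands on F; in A minor, that letter is F.
The b2 figure lowers it a semitone, giving Fb.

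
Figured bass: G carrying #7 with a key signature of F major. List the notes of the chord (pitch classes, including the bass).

G, Bb, D, F#

The written figures #7 are shorthand for 7/5/3: the 5/3 are implied.
A third above G in this key is Bb.
A fifth above G in this key is D.
A seventh above G in this key is F, raised to F# by the sharp.
Together with the bass G, this spells G minor-major seventh in root position.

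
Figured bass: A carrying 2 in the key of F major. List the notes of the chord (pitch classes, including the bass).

A, Bb, D, F

The written figures 2 are shorthand for 6/4/2: the 6/4 are implied.
A second above A in this key is Bb.
A fourth above A in this key is D.
A sixth above A in this key is F.
Together with the bass A, this spells Bb major seventh in third inversion.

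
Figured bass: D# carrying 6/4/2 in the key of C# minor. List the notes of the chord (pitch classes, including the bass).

D#, E, G#, B

A second above D# in this key is E.
A fourth above D# in this key is G#.
A sixth above D# in this key is B.
Together with the bass D#, this spells E major seventh in third inversion.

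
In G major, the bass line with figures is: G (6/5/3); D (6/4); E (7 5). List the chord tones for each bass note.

G (6/5/3): G, B, D, E.
D (6/4): D, G, B.
E (7/5/3): E, G, B, D.

G, B, D, E | D, G, B | E, G, B, D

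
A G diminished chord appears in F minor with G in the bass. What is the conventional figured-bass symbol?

no figures

G is the root of G diminished, so the chord is in root position.
A triad in root position is figured 5/3, conventionally abbreviated (no figures — root-position triad).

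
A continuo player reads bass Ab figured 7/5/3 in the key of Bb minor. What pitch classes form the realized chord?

Ab, C, Eb, Gb

A third above Ab in this key is C.
A fifth above Ab in this key is Eb.
A seventh above Ab in this key is Gb.
Together with the bass Ab, this spells Ab dominant seventh in root position.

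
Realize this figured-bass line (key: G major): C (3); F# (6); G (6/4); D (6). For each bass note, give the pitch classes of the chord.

C (5/3): C, E, G.
F# (6/3): F#, A, D.
G (6/4): G, C, E.
D (6/3): D, F#, B.

C, E, G | F#, A, D | G, C, E | D, F#, B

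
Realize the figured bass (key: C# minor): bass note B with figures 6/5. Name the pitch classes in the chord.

B, D#, F#, G#

The written figures 6/5 are shorthand for 6/5/3: the 3 is implied.
A third above B in this key is D#.
A fifth above B in this key is F#.
A sixth above B in this key is G#.
Together with the bass B, this spells G# minor seventh in first inversion.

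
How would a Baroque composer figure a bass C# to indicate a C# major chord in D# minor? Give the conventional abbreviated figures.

C# is the root of C# major, so the chord is in root position.
A triad in root position is figured 5/3, conventionally abbreviated (no figures — root-position triad).

no figures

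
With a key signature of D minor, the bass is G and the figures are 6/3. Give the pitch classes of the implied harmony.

G, Bb, E

A third above G in this key is Bb.
A sixth above G in this key is E.
Together with the bass G, this spells E diminished in first inversion.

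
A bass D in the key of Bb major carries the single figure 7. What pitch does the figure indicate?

Counting 6 letter steps above D lands on C; in Bb major, that letter is C.

C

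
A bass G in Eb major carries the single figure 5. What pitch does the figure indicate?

D

Counting 4 letter steps above G lands on D; in Eb major, that letter is D.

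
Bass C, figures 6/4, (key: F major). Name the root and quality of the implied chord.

The figures 6/4 indicate a triad in second inversion.
In second inversion the root lies a fourth above the bass: a fourth above C in F major is F.
The chord tones are C, F, A, giving F major.

F major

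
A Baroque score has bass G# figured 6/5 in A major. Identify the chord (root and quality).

The figures 6/5 indicate a seventh chord in first inversion.
In first inversion the root lies a sixth above the bass: a sixth above G# in A major is E.
The chord tones are G#, B, D, E, giving E dominant seventh.

E dominant seventh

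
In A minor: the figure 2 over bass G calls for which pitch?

A

Counting 1 letter step above G lands on A; in A minor, that letter is A.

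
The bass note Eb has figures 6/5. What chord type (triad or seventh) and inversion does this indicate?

seventh chord, first inversion

6/5 is shorthand for 6/5/3.
Intervals of 6/5/3 above the bass form a seventh chord; the bass is the third, so this is first inversion.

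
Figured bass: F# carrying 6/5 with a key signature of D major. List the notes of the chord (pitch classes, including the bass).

F#, A, C#, D

The written figures 6/5 are shorthand for 6/5/3: the 3 is implied.
A third above F# in this key is A.
A fifth above F# in this key is C#.
A sixth above F# in this key is D.
Together with the bass F#, this spells D major seventh in first inversion.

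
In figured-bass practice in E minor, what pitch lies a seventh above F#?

E

Counting 6 letter steps above F# lands on E; in E minor, that letter is E.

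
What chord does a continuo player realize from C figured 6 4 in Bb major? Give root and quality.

The figures 6 4 indicate a triad in second inversion.
In second inversion the root lies a fourth above the bass: a fourth above C in Bb major is F.
The chord tones are C, F, A, giving F major.

F major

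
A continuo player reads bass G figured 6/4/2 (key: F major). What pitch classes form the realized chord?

G, A, C, E

A second above G in this key is A.
A fourth above G in this key is C.
A sixth above G in this key is E.
Together with the bass G, this spells A minor seventh in third inversion.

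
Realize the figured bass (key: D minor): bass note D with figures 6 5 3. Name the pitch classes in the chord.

D, F, A, Bb

A third above D in this key is F.
A fifth above D in this key is A.
A sixth above D in this key is Bb.
Together with the bass D, this spells Bb major seventh in first inversion.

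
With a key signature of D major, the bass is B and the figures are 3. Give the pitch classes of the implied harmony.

B, D, F#

The written figures 3 are shorthand for 5/3: the 5 is implied.
A third above B in this key is D.
A fifth above B in this key is F#.
Together with the bass B, this spells B minor in root position.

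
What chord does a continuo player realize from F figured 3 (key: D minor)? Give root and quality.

F major

The figures 3 indicate a triad in root position.
In root position the bass is the root, so the root is F.
The chord tones are F, A, C, giving F major.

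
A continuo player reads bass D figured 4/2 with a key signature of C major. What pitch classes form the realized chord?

D, E, G, B

The written figures 4/2 are shorthand for 6/4/2: the 6 is implied.
A second above D in this key is E.
A fourth above D in this key is G.
A sixth above D in this key is B.
Together with the bass D, this spells E minor seventh in third inversion.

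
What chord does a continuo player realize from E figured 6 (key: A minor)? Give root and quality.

C major

The figures 6 indicate a triad in first inversion.
In first inversion the root lies a sixth above the bass: a sixth above E in A minor is C.
The chord tones are E, G, C, giving C major.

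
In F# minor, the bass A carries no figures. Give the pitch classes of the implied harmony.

An unfigured bass implies 5/3.
A third above A in this key is C#.
A fifth above A in this key is E.
Together with the bass A, this spells A major in root position.

A, C#, E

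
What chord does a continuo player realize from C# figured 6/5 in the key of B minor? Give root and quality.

A dominant seventh

The figures 6/5 indicate a seventh chord in first inversion.
In first inversion the root lies a sixth above the bass: a sixth above C# in B minor is A.
The chord tones are C#, E, G, A, giving A dominant seventh.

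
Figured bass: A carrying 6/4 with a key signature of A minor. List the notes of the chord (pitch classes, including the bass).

A fourth above A in this key is D.
A sixth above A in this key is F.
Together with the bass A, this spells D minor in second inversion.

A, D, F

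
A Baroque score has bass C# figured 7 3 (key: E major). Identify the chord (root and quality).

The figures 7 3 indicate a seventh chord in root position.
In root position the bass is the root, so the root is C#.
The chord tones are C#, E, G#, B, giving C# minor seventh.

C# minor seventh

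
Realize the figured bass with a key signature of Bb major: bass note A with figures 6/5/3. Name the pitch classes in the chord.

A, C, Eb, F

A third above A in this key is C.
A fifth above A in this key is Eb.
A sixth above A in this key is F.
Together with the bass A, this spells F dominant seventh in first inversion.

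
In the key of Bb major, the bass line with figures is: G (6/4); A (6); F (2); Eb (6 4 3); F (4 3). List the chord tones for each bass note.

G, C, Eb | A, C, F | F, G, Bb, D | Eb, G, A, C | F, A, Bb, D

G (6/4): G, C, Eb.
A (6/3): A, C, F.
F (6/4/2): F, G, Bb, D.
Eb (6/4/3): Eb, G, A, C.
F (6/4/3): F, A, Bb, D.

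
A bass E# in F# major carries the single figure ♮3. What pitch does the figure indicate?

G

Counting 2 letter steps above E# lands on G; in F# major, that letter is G#.
The ♮3 figure makes it natural, giving G.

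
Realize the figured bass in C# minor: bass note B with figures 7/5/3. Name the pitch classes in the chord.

B, D#, F#, A

A third above B in this key is D#.
A fifth above B in this key is F#.
A seventh above B in this key is A.
Together with the bass B, this spells B dominant seventh in root position.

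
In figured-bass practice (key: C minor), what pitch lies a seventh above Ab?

Counting 6 letter steps above Ab lands on G; in C minor, that letter is G.

G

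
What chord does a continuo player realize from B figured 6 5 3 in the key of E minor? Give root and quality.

G major seventh

The figures 6 5 3 indicate a seventh chord in first inversion.
In first inversion the root lies a sixth above the bass: a sixth above B in E minor is G.
The chord tones are B, D, F#, G, giving G major seventh.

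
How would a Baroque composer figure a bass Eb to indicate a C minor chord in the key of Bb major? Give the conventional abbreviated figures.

Eb is the third of C minor, so the chord is in first inversion.
A triad in first inversion is figured 6/3, conventionally abbreviated 6.

6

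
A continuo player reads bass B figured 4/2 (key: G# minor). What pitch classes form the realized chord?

The written figures 4/2 are shorthand for 6/4/2: the 6 is implied.
A second above B in this key is C#.
A fourth above B in this key is E.
A sixth above B in this key is G#.
Together with the bass B, this spells C# minor seventh in third inversion.

B, C#, E, G#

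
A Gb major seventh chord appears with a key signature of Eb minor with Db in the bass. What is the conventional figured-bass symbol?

Db is the fifth of Gb major seventh, so the chord is in second inversion.
A seventh chord in second inversion is figured 6/4/3, conventionally abbreviated 4/3.

4/3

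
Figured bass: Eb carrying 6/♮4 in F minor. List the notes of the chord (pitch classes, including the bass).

A fourth above Eb in this key is Ab, made natural (A) by the ♮ figure.
A sixth above Eb in this key is C.
Together with the bass Eb, this spells A diminished in second inversion.

Eb, A, C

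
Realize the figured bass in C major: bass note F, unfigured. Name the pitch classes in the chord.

F, A, C

An unfigured bass implies 5/3.
A third above F in this key is A.
A fifth above F in this key is C.
Together with the bass F, this spells F major in root position.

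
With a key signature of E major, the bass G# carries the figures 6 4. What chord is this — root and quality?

The figures 6 4 indicate a triad in second inversion.
In second inversion the root lies a fourth above the bass: a fourth above G# in E major is C#.
The chord tones are G#, C#, E, giving C# minor.

C# minor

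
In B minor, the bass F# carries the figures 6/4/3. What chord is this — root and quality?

The figures 6/4/3 indicate a seventh chord in second inversion.
In second inversion the root lies a fourth above the bass: a fourth above F# in B minor is B.
The chord tones are F#, A, B, D, giving B minor seventh.

B minor seventh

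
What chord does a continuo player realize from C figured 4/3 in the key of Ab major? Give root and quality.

F minor seventh

The figures 4/3 indicate a seventh chord in second inversion.
In second inversion the root lies a fourth above the bass: a fourth above C in Ab major is F.
The chord tones are C, Eb, F, Ab, giving F minor seventh.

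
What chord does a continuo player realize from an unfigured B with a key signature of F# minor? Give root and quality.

B minor

An unfigured bass indicates a triad in root position.
In root position the bass is the root, so the root is B.
The chord tones are B, D, F#, giving B minor.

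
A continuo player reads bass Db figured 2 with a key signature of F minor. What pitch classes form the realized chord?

Db, Eb, G, Bb

The written figures 2 are shorthand for 6/4/2: the 6/4 are implied.
A second above Db in this key is Eb.
A fourth above Db in this key is G.
A sixth above Db in this key is Bb.
Together with the bass Db, this spells Eb dominant seventh in third inversion.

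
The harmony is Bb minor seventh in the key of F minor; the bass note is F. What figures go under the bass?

F is the fifth of Bb minor seventh, so the chord is in second inversion.
A seventh chord in second inversion is figured 6/4/3, conventionally abbreviated 4/3.

4/3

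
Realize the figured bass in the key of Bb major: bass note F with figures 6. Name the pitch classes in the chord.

The written figures 6 are shorthand for 6/3: the 3 is implied.
A third above F in this key is A.
A sixth above F in this key is D.
Together with the bass F, this spells D minor in first inversion.

F, A, D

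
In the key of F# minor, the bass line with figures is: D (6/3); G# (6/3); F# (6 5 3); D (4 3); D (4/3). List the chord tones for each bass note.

D (6/3): D, F#, B.
G# (6/3): G#, B, E.
F# (6/5/3): F#, A, C#, D.
D (6/4/3): D, F#, G#, B.
D (6/4/3): D, F#, G#, B.

D, F#, B | G#, B, E | F#, A, C#, D | D, F#, G#, B | D, F#, G#, B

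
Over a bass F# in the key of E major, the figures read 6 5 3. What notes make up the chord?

A third above F# in this key is A.
A fifth above F# in this key is C#.
A sixth above F# in this key is D#.
Together with the bass F#, this spells D# half-diminished seventh in first inversion.

F#, A, C#, D#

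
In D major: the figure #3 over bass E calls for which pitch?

G#

Counting 2 letter steps above E lands on G; in D major, that letter is G.
The #3 figure raises it a semitone, giving G#.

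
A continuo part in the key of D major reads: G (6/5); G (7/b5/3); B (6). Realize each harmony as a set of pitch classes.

G, B, D, E | G, B, Db, F# | B, D, G

G (6/5/3): G, B, D, E.
G (7/b5/3): G, B, Db, F#.
B (6/3): B, D, G.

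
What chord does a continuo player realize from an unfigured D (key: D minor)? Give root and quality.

An unfigured bass indicates a triad in root position.
In root position the bass is the root, so the root is D.
The chord tones are D, F, A, giving D minor.

D minor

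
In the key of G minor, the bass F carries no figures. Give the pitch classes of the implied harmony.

An unfigured bass implies 5/3.
A third above F in this key is A.
A fifth above F in this key is C.
Together with the bass F, this spells F major in root position.

F, A, C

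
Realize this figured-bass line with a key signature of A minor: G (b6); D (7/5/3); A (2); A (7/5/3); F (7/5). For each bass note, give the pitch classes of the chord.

G, B, Eb | D, F, A, C | A, B, D, F | A, C, E, G | F, A, C, E

G (b6/3): G, B, Eb.
D (7/5/3): D, F, A, C.
A (6/4/2): A, B, D, F.
A (7/5/3): A, C, E, G.
F (7/5/3): F, A, C, E.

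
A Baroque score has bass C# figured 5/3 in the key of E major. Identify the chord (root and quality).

The figures 5/3 indicate a triad in root position.
In root position the bass is the root, so the root is C#.
The chord tones are C#, E, G#, giving C# minor.

C# minor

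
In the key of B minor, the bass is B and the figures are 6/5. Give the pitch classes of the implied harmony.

The written figures 6/5 are shorthand for 6/5/3: the 3 is implied.
A third above B in this key is D.
A fifth above B in this key is F#.
A sixth above B in this key is G.
Together with the bass B, this spells G major seventh in first inversion.

B, D, F#, G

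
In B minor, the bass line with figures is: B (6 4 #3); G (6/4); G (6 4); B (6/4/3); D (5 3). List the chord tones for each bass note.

B (6/4/#3): B, D#, E, G.
G (6/4): G, C#, E.
G (6/4): G, C#, E.
B (6/4/3): B, D, E, G.
D (5/3): D, F#, A.

B, D#, E, G | G, C#, E | G, C#, E | B, D, E, G | D, F#, A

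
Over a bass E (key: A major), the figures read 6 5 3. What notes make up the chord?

E, G#, B, C#

A third above E in this key is G#.
A fifth above E in this key is B.
A sixth above E in this key is C#.
Together with the bass E, this spells C# minor seventh in first inversion.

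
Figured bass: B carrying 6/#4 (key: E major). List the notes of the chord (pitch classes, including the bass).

B, E#, G#

A fourth above B in this key is E, raised to E# by the sharp.
A sixth above B in this key is G#.
Together with the bass B, this spells E# diminished in second inversion.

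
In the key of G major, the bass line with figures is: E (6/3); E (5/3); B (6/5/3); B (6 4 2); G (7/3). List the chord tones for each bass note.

E (6/3): E, G, C.
E (5/3): E, G, B.
B (6/5/3): B, D, F#, G.
B (6/4/2): B, C, E, G.
G (7/5/3): G, B, D, F#.

E, G, C | E, G, B | B, D, F#, G | B, C, E, G | G, B, D, F#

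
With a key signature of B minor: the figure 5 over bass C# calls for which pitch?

G

Counting 4 letter steps above C# lands on G; in B minor, that letter is G.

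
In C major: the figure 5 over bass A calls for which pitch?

E

Counting 4 letter steps above A lands on E; in C major, that letter is E.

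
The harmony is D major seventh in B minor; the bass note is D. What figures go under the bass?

D is the root of D major seventh, so the chord is in root position.
A seventh chord in root position is figured 7/5/3, conventionally abbreviated 7.

7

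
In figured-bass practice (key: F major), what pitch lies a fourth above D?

Counting 3 letter steps above D lands on G; in F major, that letter is G.

G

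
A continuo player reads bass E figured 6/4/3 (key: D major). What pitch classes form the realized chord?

A third above E in this key is G.
A fourth above E in this key is A.
A sixth above E in this key is C#.
Together with the bass E, this spells A dominant seventh in second inversion.

E, G, A, C#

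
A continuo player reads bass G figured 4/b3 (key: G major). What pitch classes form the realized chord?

G, Bb, C, E

The written figures 4/b3 are shorthand for 6/4/3: the 6 is implied.
A third above G in this key is B, lowered to Bb by the flat.
A fourth above G in this key is C.
A sixth above G in this key is E.
Together with the bass G, this spells C dominant seventh in second inversion.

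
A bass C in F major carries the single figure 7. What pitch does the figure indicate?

Counting 6 letter steps above C lands on B; in F major, that letter is Bb.

Bb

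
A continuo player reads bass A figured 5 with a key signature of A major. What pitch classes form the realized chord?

The written figures 5 are shorthand for 5/3: the 3 is implied.
A third above A in this key is C#.
A fifth above A in this key is E.
Together with the bass A, this spells A major in root position.

A, C#, E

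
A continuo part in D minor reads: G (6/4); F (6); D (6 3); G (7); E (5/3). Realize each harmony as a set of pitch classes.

G, C, E | F, A, D | D, F, Bb | G, Bb, D, F | E, G, Bb

G (6/4): G, C, E.
F (6/3): F, A, D.
D (6/3): D, F, Bb.
G (7/5/3): G, Bb, D, F.
E (5/3): E, G, Bb.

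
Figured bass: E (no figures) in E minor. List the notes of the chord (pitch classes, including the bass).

An unfigured bass implies 5/3.
A third above E in this key is G.
A fifth above E in this key is B.
Together with the bass E, this spells E minor in root position.

E, G, B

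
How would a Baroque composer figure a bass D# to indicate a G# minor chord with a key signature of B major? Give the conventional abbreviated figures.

D# is the fifth of G# minor, so the chord is in second inversion.
A triad in second inversion is figured 6/4, conventionally abbreviated 6/4.

6/4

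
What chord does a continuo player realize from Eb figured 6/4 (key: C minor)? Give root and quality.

The figures 6/4 indicate a triad in second inversion.
In second inversion the root lies a fourth above the bass: a fourth above Eb in C minor is Ab.
The chord tones are Eb, Ab, C, giving Ab major.

Ab major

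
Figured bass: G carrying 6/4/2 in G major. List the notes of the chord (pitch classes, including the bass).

G, A, C, E

A second above G in this key is A.
A fourth above G in this key is C.
A sixth above G in this key is E.
Together with the bass G, this spells A minor seventh in third inversion.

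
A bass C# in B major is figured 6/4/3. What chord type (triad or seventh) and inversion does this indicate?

seventh chord, second inversion

Intervals of 6/4/3 above the bass form a seventh chord; the bass is the fifth, so this is second inversion.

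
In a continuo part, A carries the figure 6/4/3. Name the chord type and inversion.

Intervals of 6/4/3 above the bass form a seventh chord; the bass is the fifth, so this is second inversion.

seventh chord, second inversion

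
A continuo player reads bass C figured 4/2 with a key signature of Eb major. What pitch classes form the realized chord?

C, D, F, Ab

The written figures 4/2 are shorthand for 6/4/2: the 6 is implied.
A second above C in this key is D.
A fourth above C in this key is F.
A sixth above C in this key is Ab.
Together with the bass C, this spells D half-diminished seventh in third inversion.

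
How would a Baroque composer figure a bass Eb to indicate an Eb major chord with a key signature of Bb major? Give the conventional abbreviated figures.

no figures

Eb is the root of Eb major, so the chord is in root position.
A triad in root position is figured 5/3, conventionally abbreviated (no figures — root-position triad).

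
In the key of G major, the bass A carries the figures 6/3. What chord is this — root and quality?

F# diminished

The figures 6/3 indicate a triad in first inversion.
In first inversion the root lies a sixth above the bass: a sixth above A in G major is F#.
The chord tones are A, C, F#, giving F# diminished.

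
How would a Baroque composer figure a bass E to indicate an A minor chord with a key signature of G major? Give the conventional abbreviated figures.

E is the fifth of A minor, so the chord is in second inversion.
A triad in second inversion is figured 6/4, conventionally abbreviated 6/4.

6/4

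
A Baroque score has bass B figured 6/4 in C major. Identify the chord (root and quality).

The figures 6/4 indicate a triad in second inversion.
In second inversion the root lies a fourth above the bass: a fourth above B in C major is E.
The chord tones are B, E, G, giving E minor.

E minor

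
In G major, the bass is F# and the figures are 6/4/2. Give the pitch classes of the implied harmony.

A second above F# in this key is G.
A fourth above F# in this key is B.
A sixth above F# in this key is D.
Together with the bass F#, this spells G major seventh in third inversion.

F#, G, B, D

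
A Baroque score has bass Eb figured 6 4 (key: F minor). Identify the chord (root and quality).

The figures 6 4 indicate a triad in second inversion.
In second inversion the root lies a fourth above the bass: a fourth above Eb in F minor is Ab.
The chord tones are Eb, Ab, C, giving Ab major.

Ab major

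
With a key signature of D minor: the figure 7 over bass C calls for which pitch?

Bb

Counting 6 letter steps above C lands on B; in D minor, that letter is Bb.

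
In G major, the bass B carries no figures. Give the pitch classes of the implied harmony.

B, D, F#

An unfigured bass implies 5/3.
A third above B in this key is D.
A fifth above B in this key is F#.
Together with the bass B, this spells B minor in root position.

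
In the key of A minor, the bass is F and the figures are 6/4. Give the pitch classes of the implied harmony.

F, B, D

A fourth above F in this key is B.
A sixth above F in this key is D.
Together with the bass F, this spells B diminished in second inversion.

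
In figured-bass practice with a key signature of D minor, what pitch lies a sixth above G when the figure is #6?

Counting 5 letter steps above G lands on E; in D minor, that letter is E.
The #6 figure raises it a semitone, giving E#.

E#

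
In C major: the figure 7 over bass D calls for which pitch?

C

Counting 6 letter steps above D lands on C; in C major, that letter is C.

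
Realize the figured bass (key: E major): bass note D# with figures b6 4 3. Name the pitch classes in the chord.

D#, F#, G#, Bb

A third above D# in this key is F#.
A fourth above D# in this key is G#.
A sixth above D# in this key is B, lowered to Bb by the flat.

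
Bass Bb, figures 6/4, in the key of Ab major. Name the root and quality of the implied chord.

Eb major

The figures 6/4 indicate a triad in second inversion.
In second inversion the root lies a fourth above the bass: a fourth above Bb in Ab major is Eb.
The chord tones are Bb, Eb, G, giving Eb major.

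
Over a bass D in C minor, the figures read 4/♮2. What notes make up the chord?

D, E, G, Bb

The written figures 4/♮2 are shorthand for 6/4/2: the 6 is implied.
A second above D in this key is Eb, made natural (E) by the ♮ figure.
A fourth above D in this key is G.
A sixth above D in this key is Bb.
Together with the bass D, this spells E half-diminished seventh in third inversion.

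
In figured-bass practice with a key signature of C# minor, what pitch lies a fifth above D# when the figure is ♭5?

Ab

Counting 4 letter steps above D# lands on A; in C# minor, that letter is A.
The b5 figure lowers it a semitone, giving Ab.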